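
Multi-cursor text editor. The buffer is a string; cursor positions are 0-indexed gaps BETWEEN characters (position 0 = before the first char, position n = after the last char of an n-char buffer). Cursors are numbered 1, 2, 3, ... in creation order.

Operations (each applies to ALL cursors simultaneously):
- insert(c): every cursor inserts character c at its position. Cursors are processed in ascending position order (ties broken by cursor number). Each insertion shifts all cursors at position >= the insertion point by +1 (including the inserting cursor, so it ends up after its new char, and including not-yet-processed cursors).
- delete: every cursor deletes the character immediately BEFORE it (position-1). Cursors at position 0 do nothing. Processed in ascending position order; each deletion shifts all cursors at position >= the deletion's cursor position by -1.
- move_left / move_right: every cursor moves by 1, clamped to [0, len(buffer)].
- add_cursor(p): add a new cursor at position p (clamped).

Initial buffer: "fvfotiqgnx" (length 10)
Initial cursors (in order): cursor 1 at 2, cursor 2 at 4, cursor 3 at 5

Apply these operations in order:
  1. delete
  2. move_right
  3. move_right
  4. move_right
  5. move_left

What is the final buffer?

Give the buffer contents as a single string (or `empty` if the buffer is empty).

After op 1 (delete): buffer="ffiqgnx" (len 7), cursors c1@1 c2@2 c3@2, authorship .......
After op 2 (move_right): buffer="ffiqgnx" (len 7), cursors c1@2 c2@3 c3@3, authorship .......
After op 3 (move_right): buffer="ffiqgnx" (len 7), cursors c1@3 c2@4 c3@4, authorship .......
After op 4 (move_right): buffer="ffiqgnx" (len 7), cursors c1@4 c2@5 c3@5, authorship .......
After op 5 (move_left): buffer="ffiqgnx" (len 7), cursors c1@3 c2@4 c3@4, authorship .......

Answer: ffiqgnx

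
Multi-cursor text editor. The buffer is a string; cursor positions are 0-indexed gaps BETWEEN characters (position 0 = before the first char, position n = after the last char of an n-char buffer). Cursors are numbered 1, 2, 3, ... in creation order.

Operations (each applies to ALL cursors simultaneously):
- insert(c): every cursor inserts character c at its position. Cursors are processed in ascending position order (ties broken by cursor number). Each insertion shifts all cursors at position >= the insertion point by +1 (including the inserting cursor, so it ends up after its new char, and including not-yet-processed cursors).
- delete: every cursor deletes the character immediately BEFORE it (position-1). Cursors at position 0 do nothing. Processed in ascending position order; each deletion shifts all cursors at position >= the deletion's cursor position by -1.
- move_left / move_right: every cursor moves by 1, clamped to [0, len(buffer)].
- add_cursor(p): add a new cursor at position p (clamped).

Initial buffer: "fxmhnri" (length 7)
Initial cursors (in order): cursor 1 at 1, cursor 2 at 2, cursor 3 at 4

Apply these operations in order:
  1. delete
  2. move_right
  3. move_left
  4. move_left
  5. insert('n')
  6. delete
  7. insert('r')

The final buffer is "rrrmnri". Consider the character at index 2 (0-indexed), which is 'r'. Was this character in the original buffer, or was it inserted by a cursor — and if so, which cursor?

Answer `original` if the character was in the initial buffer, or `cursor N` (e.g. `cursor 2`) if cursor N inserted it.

After op 1 (delete): buffer="mnri" (len 4), cursors c1@0 c2@0 c3@1, authorship ....
After op 2 (move_right): buffer="mnri" (len 4), cursors c1@1 c2@1 c3@2, authorship ....
After op 3 (move_left): buffer="mnri" (len 4), cursors c1@0 c2@0 c3@1, authorship ....
After op 4 (move_left): buffer="mnri" (len 4), cursors c1@0 c2@0 c3@0, authorship ....
After op 5 (insert('n')): buffer="nnnmnri" (len 7), cursors c1@3 c2@3 c3@3, authorship 123....
After op 6 (delete): buffer="mnri" (len 4), cursors c1@0 c2@0 c3@0, authorship ....
After op 7 (insert('r')): buffer="rrrmnri" (len 7), cursors c1@3 c2@3 c3@3, authorship 123....
Authorship (.=original, N=cursor N): 1 2 3 . . . .
Index 2: author = 3

Answer: cursor 3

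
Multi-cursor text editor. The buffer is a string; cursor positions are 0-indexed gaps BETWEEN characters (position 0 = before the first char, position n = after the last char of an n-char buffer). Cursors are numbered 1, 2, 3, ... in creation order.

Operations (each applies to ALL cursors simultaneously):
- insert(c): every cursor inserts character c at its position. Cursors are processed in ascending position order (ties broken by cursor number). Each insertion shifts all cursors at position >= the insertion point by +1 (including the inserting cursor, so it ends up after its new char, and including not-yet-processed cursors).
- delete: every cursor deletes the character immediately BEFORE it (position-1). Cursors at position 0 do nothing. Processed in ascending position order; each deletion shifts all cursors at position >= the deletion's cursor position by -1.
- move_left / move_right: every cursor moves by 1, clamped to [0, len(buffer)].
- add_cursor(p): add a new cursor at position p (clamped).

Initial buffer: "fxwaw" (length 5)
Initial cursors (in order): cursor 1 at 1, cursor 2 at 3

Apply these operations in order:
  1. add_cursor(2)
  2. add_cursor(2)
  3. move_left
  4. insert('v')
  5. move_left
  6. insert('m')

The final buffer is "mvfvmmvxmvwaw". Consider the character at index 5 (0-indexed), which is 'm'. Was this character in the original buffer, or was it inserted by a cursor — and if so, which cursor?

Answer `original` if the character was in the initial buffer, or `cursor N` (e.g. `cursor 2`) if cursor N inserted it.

After op 1 (add_cursor(2)): buffer="fxwaw" (len 5), cursors c1@1 c3@2 c2@3, authorship .....
After op 2 (add_cursor(2)): buffer="fxwaw" (len 5), cursors c1@1 c3@2 c4@2 c2@3, authorship .....
After op 3 (move_left): buffer="fxwaw" (len 5), cursors c1@0 c3@1 c4@1 c2@2, authorship .....
After op 4 (insert('v')): buffer="vfvvxvwaw" (len 9), cursors c1@1 c3@4 c4@4 c2@6, authorship 1.34.2...
After op 5 (move_left): buffer="vfvvxvwaw" (len 9), cursors c1@0 c3@3 c4@3 c2@5, authorship 1.34.2...
After op 6 (insert('m')): buffer="mvfvmmvxmvwaw" (len 13), cursors c1@1 c3@6 c4@6 c2@9, authorship 11.3344.22...
Authorship (.=original, N=cursor N): 1 1 . 3 3 4 4 . 2 2 . . .
Index 5: author = 4

Answer: cursor 4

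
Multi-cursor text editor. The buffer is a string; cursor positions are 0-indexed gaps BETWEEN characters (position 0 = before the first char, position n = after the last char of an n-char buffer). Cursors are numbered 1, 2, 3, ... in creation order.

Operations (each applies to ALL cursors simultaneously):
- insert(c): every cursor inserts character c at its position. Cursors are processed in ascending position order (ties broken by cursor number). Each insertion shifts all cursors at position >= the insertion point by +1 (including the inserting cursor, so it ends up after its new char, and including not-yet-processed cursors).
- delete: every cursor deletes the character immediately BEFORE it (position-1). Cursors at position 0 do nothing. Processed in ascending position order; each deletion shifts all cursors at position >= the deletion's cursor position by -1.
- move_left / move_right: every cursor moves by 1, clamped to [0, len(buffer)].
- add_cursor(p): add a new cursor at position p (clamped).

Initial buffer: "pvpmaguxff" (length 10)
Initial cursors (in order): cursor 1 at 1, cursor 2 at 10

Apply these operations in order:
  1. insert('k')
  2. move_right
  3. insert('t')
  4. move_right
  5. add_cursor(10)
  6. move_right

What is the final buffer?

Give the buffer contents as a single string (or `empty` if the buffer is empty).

After op 1 (insert('k')): buffer="pkvpmaguxffk" (len 12), cursors c1@2 c2@12, authorship .1.........2
After op 2 (move_right): buffer="pkvpmaguxffk" (len 12), cursors c1@3 c2@12, authorship .1.........2
After op 3 (insert('t')): buffer="pkvtpmaguxffkt" (len 14), cursors c1@4 c2@14, authorship .1.1........22
After op 4 (move_right): buffer="pkvtpmaguxffkt" (len 14), cursors c1@5 c2@14, authorship .1.1........22
After op 5 (add_cursor(10)): buffer="pkvtpmaguxffkt" (len 14), cursors c1@5 c3@10 c2@14, authorship .1.1........22
After op 6 (move_right): buffer="pkvtpmaguxffkt" (len 14), cursors c1@6 c3@11 c2@14, authorship .1.1........22

Answer: pkvtpmaguxffkt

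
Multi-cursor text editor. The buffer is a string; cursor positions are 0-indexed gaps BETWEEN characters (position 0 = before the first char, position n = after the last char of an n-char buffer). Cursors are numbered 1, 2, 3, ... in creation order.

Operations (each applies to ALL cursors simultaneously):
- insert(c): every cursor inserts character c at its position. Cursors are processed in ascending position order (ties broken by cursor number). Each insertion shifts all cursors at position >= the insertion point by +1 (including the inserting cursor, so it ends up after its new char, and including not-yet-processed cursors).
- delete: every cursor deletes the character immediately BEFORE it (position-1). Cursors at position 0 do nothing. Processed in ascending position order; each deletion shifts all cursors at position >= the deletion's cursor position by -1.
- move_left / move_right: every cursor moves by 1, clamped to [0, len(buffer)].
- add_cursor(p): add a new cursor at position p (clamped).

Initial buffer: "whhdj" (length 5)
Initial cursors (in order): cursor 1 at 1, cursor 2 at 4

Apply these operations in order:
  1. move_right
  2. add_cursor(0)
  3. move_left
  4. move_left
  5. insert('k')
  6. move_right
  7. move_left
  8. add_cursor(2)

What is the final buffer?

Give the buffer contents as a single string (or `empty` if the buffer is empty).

Answer: kkwhhkdj

Derivation:
After op 1 (move_right): buffer="whhdj" (len 5), cursors c1@2 c2@5, authorship .....
After op 2 (add_cursor(0)): buffer="whhdj" (len 5), cursors c3@0 c1@2 c2@5, authorship .....
After op 3 (move_left): buffer="whhdj" (len 5), cursors c3@0 c1@1 c2@4, authorship .....
After op 4 (move_left): buffer="whhdj" (len 5), cursors c1@0 c3@0 c2@3, authorship .....
After op 5 (insert('k')): buffer="kkwhhkdj" (len 8), cursors c1@2 c3@2 c2@6, authorship 13...2..
After op 6 (move_right): buffer="kkwhhkdj" (len 8), cursors c1@3 c3@3 c2@7, authorship 13...2..
After op 7 (move_left): buffer="kkwhhkdj" (len 8), cursors c1@2 c3@2 c2@6, authorship 13...2..
After op 8 (add_cursor(2)): buffer="kkwhhkdj" (len 8), cursors c1@2 c3@2 c4@2 c2@6, authorship 13...2..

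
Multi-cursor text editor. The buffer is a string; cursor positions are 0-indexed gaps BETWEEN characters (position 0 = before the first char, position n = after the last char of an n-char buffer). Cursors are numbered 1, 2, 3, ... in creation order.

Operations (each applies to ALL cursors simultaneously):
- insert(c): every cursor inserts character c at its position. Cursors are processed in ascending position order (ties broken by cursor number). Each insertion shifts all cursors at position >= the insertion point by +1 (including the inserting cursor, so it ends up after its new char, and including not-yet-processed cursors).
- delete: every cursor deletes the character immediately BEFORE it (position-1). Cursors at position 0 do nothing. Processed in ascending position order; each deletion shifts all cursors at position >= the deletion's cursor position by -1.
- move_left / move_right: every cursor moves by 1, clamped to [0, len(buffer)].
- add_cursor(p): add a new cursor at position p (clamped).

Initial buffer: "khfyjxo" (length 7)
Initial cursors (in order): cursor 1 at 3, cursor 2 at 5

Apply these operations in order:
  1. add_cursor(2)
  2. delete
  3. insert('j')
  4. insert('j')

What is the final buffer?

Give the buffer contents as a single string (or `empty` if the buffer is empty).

After op 1 (add_cursor(2)): buffer="khfyjxo" (len 7), cursors c3@2 c1@3 c2@5, authorship .......
After op 2 (delete): buffer="kyxo" (len 4), cursors c1@1 c3@1 c2@2, authorship ....
After op 3 (insert('j')): buffer="kjjyjxo" (len 7), cursors c1@3 c3@3 c2@5, authorship .13.2..
After op 4 (insert('j')): buffer="kjjjjyjjxo" (len 10), cursors c1@5 c3@5 c2@8, authorship .1313.22..

Answer: kjjjjyjjxo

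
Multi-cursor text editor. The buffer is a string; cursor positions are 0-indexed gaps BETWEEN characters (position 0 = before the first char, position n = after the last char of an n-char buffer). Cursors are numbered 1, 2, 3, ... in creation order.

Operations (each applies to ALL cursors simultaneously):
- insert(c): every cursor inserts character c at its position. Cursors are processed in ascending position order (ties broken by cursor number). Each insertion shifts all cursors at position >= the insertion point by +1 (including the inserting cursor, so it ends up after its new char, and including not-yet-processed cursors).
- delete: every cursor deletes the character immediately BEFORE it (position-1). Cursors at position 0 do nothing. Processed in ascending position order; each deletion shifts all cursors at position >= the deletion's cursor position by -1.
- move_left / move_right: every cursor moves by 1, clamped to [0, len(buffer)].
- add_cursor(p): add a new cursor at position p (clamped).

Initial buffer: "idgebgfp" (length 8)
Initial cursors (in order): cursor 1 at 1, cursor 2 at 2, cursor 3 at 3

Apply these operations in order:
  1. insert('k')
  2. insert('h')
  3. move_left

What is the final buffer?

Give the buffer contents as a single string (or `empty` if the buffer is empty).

After op 1 (insert('k')): buffer="ikdkgkebgfp" (len 11), cursors c1@2 c2@4 c3@6, authorship .1.2.3.....
After op 2 (insert('h')): buffer="ikhdkhgkhebgfp" (len 14), cursors c1@3 c2@6 c3@9, authorship .11.22.33.....
After op 3 (move_left): buffer="ikhdkhgkhebgfp" (len 14), cursors c1@2 c2@5 c3@8, authorship .11.22.33.....

Answer: ikhdkhgkhebgfp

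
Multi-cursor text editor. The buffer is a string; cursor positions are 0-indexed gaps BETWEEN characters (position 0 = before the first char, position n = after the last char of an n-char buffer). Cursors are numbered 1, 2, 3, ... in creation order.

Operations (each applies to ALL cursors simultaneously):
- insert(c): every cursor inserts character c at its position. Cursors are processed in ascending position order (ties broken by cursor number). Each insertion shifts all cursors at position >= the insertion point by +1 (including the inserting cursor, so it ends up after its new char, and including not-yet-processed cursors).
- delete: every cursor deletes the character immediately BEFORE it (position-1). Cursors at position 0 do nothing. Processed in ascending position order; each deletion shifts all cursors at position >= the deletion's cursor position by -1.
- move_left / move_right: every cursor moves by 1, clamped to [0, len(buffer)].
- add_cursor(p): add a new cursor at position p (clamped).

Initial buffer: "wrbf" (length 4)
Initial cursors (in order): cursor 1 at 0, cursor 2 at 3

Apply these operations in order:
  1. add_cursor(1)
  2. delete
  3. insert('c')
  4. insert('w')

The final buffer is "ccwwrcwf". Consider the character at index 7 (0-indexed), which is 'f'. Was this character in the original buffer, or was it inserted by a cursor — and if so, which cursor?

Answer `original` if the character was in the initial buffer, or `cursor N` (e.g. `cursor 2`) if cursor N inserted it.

After op 1 (add_cursor(1)): buffer="wrbf" (len 4), cursors c1@0 c3@1 c2@3, authorship ....
After op 2 (delete): buffer="rf" (len 2), cursors c1@0 c3@0 c2@1, authorship ..
After op 3 (insert('c')): buffer="ccrcf" (len 5), cursors c1@2 c3@2 c2@4, authorship 13.2.
After op 4 (insert('w')): buffer="ccwwrcwf" (len 8), cursors c1@4 c3@4 c2@7, authorship 1313.22.
Authorship (.=original, N=cursor N): 1 3 1 3 . 2 2 .
Index 7: author = original

Answer: original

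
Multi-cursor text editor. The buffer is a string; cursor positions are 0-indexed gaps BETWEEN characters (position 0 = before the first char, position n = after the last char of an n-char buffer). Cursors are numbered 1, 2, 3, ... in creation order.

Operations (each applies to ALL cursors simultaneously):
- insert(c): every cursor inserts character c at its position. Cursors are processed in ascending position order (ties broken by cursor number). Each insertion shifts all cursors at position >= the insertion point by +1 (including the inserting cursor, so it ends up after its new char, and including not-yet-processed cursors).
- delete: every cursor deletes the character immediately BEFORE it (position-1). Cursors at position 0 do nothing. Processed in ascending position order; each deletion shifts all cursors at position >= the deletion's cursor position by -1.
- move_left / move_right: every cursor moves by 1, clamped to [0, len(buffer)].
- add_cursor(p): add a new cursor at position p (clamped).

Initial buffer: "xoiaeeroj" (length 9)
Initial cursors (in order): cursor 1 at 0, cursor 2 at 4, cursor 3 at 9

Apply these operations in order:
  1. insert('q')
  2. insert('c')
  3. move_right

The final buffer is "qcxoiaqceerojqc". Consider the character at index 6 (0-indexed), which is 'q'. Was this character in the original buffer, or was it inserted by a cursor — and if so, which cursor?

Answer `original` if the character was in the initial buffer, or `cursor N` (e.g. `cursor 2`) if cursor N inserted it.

After op 1 (insert('q')): buffer="qxoiaqeerojq" (len 12), cursors c1@1 c2@6 c3@12, authorship 1....2.....3
After op 2 (insert('c')): buffer="qcxoiaqceerojqc" (len 15), cursors c1@2 c2@8 c3@15, authorship 11....22.....33
After op 3 (move_right): buffer="qcxoiaqceerojqc" (len 15), cursors c1@3 c2@9 c3@15, authorship 11....22.....33
Authorship (.=original, N=cursor N): 1 1 . . . . 2 2 . . . . . 3 3
Index 6: author = 2

Answer: cursor 2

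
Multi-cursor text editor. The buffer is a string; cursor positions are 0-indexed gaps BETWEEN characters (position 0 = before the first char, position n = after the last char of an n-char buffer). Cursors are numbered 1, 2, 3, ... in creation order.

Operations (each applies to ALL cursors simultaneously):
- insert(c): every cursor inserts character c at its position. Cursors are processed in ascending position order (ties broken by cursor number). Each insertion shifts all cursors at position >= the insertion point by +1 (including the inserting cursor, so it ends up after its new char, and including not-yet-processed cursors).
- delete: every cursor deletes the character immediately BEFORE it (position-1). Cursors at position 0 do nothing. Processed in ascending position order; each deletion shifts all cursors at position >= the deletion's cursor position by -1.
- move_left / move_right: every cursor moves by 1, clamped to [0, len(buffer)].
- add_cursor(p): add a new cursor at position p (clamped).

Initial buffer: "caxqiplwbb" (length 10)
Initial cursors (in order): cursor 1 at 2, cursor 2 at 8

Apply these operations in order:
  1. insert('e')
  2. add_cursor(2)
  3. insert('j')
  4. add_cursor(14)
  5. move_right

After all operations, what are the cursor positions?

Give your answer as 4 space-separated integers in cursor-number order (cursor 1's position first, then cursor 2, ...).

Answer: 6 14 4 15

Derivation:
After op 1 (insert('e')): buffer="caexqiplwebb" (len 12), cursors c1@3 c2@10, authorship ..1......2..
After op 2 (add_cursor(2)): buffer="caexqiplwebb" (len 12), cursors c3@2 c1@3 c2@10, authorship ..1......2..
After op 3 (insert('j')): buffer="cajejxqiplwejbb" (len 15), cursors c3@3 c1@5 c2@13, authorship ..311......22..
After op 4 (add_cursor(14)): buffer="cajejxqiplwejbb" (len 15), cursors c3@3 c1@5 c2@13 c4@14, authorship ..311......22..
After op 5 (move_right): buffer="cajejxqiplwejbb" (len 15), cursors c3@4 c1@6 c2@14 c4@15, authorship ..311......22..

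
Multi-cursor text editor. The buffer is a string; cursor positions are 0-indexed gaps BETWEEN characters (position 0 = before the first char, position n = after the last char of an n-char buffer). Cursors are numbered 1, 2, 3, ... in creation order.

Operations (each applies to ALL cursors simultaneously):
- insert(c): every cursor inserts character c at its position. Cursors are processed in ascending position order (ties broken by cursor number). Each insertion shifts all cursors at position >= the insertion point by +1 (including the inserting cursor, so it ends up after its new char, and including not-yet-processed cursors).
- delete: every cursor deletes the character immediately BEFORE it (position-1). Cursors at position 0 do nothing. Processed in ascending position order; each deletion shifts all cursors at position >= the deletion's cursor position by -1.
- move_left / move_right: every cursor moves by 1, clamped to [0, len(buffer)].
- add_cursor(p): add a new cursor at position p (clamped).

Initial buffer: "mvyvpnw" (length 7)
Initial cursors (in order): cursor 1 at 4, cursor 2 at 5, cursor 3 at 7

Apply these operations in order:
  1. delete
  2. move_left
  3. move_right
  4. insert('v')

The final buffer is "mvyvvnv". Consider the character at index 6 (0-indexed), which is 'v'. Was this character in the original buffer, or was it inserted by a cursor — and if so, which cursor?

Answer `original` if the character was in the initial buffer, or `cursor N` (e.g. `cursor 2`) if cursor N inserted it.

Answer: cursor 3

Derivation:
After op 1 (delete): buffer="mvyn" (len 4), cursors c1@3 c2@3 c3@4, authorship ....
After op 2 (move_left): buffer="mvyn" (len 4), cursors c1@2 c2@2 c3@3, authorship ....
After op 3 (move_right): buffer="mvyn" (len 4), cursors c1@3 c2@3 c3@4, authorship ....
After op 4 (insert('v')): buffer="mvyvvnv" (len 7), cursors c1@5 c2@5 c3@7, authorship ...12.3
Authorship (.=original, N=cursor N): . . . 1 2 . 3
Index 6: author = 3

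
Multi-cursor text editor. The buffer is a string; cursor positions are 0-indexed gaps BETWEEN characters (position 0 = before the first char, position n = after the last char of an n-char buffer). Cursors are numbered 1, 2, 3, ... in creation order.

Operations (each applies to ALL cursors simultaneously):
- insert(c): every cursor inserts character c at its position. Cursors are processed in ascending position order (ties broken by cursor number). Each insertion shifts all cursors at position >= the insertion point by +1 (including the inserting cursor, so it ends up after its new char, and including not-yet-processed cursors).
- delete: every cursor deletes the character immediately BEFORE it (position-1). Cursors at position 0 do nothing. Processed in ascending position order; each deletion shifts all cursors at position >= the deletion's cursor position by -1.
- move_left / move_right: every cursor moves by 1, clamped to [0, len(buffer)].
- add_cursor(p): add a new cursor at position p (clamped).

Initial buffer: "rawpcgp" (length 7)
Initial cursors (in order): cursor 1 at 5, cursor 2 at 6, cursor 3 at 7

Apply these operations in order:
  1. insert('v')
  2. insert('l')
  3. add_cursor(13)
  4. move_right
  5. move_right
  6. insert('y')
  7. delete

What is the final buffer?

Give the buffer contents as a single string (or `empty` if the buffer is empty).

Answer: rawpcvlgvlpvl

Derivation:
After op 1 (insert('v')): buffer="rawpcvgvpv" (len 10), cursors c1@6 c2@8 c3@10, authorship .....1.2.3
After op 2 (insert('l')): buffer="rawpcvlgvlpvl" (len 13), cursors c1@7 c2@10 c3@13, authorship .....11.22.33
After op 3 (add_cursor(13)): buffer="rawpcvlgvlpvl" (len 13), cursors c1@7 c2@10 c3@13 c4@13, authorship .....11.22.33
After op 4 (move_right): buffer="rawpcvlgvlpvl" (len 13), cursors c1@8 c2@11 c3@13 c4@13, authorship .....11.22.33
After op 5 (move_right): buffer="rawpcvlgvlpvl" (len 13), cursors c1@9 c2@12 c3@13 c4@13, authorship .....11.22.33
After op 6 (insert('y')): buffer="rawpcvlgvylpvylyy" (len 17), cursors c1@10 c2@14 c3@17 c4@17, authorship .....11.212.32334
After op 7 (delete): buffer="rawpcvlgvlpvl" (len 13), cursors c1@9 c2@12 c3@13 c4@13, authorship .....11.22.33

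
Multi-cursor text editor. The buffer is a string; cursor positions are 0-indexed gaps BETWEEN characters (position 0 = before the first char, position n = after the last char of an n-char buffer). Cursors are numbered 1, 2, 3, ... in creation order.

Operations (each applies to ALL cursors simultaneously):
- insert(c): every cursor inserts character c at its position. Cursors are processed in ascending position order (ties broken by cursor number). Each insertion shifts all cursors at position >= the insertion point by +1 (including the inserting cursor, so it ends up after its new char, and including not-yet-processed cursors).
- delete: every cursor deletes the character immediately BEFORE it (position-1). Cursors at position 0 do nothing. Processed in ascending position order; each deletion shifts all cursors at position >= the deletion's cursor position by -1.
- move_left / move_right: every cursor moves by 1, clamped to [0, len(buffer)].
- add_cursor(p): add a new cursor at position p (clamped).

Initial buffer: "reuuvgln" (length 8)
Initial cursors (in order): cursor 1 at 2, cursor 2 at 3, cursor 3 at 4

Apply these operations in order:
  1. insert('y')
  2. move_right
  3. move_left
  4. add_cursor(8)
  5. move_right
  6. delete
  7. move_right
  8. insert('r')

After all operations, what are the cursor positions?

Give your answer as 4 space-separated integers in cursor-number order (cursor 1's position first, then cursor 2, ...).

After op 1 (insert('y')): buffer="reyuyuyvgln" (len 11), cursors c1@3 c2@5 c3@7, authorship ..1.2.3....
After op 2 (move_right): buffer="reyuyuyvgln" (len 11), cursors c1@4 c2@6 c3@8, authorship ..1.2.3....
After op 3 (move_left): buffer="reyuyuyvgln" (len 11), cursors c1@3 c2@5 c3@7, authorship ..1.2.3....
After op 4 (add_cursor(8)): buffer="reyuyuyvgln" (len 11), cursors c1@3 c2@5 c3@7 c4@8, authorship ..1.2.3....
After op 5 (move_right): buffer="reyuyuyvgln" (len 11), cursors c1@4 c2@6 c3@8 c4@9, authorship ..1.2.3....
After op 6 (delete): buffer="reyyyln" (len 7), cursors c1@3 c2@4 c3@5 c4@5, authorship ..123..
After op 7 (move_right): buffer="reyyyln" (len 7), cursors c1@4 c2@5 c3@6 c4@6, authorship ..123..
After op 8 (insert('r')): buffer="reyyryrlrrn" (len 11), cursors c1@5 c2@7 c3@10 c4@10, authorship ..12132.34.

Answer: 5 7 10 10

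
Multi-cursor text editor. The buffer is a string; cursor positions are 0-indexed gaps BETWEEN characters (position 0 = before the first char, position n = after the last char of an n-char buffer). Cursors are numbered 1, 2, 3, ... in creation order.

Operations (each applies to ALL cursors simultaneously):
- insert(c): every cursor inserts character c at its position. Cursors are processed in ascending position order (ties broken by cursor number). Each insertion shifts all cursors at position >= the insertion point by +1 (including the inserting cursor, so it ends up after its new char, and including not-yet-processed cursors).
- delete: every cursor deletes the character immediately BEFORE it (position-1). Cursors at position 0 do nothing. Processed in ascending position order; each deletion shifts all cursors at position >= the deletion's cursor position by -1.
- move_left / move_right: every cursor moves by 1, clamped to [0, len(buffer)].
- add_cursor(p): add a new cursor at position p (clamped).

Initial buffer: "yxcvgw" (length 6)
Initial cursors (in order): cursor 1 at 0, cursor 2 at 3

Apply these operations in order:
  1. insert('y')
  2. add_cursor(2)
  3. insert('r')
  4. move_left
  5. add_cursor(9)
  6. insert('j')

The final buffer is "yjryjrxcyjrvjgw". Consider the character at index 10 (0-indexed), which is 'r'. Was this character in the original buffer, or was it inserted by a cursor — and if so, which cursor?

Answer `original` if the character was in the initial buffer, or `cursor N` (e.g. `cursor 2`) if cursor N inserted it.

Answer: cursor 2

Derivation:
After op 1 (insert('y')): buffer="yyxcyvgw" (len 8), cursors c1@1 c2@5, authorship 1...2...
After op 2 (add_cursor(2)): buffer="yyxcyvgw" (len 8), cursors c1@1 c3@2 c2@5, authorship 1...2...
After op 3 (insert('r')): buffer="yryrxcyrvgw" (len 11), cursors c1@2 c3@4 c2@8, authorship 11.3..22...
After op 4 (move_left): buffer="yryrxcyrvgw" (len 11), cursors c1@1 c3@3 c2@7, authorship 11.3..22...
After op 5 (add_cursor(9)): buffer="yryrxcyrvgw" (len 11), cursors c1@1 c3@3 c2@7 c4@9, authorship 11.3..22...
After op 6 (insert('j')): buffer="yjryjrxcyjrvjgw" (len 15), cursors c1@2 c3@5 c2@10 c4@13, authorship 111.33..222.4..
Authorship (.=original, N=cursor N): 1 1 1 . 3 3 . . 2 2 2 . 4 . .
Index 10: author = 2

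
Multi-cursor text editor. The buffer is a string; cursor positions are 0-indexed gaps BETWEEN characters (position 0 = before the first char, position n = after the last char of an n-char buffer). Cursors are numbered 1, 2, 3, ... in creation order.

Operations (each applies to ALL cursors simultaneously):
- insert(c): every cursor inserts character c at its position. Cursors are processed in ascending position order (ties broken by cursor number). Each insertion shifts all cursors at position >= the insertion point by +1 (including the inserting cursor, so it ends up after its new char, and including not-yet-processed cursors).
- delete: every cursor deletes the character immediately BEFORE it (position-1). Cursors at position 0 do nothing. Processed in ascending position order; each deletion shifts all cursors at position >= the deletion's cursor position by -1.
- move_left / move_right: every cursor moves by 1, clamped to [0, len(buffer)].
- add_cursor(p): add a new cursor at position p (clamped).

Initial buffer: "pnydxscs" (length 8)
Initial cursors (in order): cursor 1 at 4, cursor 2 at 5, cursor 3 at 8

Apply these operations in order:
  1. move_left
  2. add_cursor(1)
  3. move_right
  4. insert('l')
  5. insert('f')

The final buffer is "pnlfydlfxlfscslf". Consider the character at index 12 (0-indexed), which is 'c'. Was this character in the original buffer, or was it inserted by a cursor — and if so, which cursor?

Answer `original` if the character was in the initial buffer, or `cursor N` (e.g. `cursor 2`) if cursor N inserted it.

After op 1 (move_left): buffer="pnydxscs" (len 8), cursors c1@3 c2@4 c3@7, authorship ........
After op 2 (add_cursor(1)): buffer="pnydxscs" (len 8), cursors c4@1 c1@3 c2@4 c3@7, authorship ........
After op 3 (move_right): buffer="pnydxscs" (len 8), cursors c4@2 c1@4 c2@5 c3@8, authorship ........
After op 4 (insert('l')): buffer="pnlydlxlscsl" (len 12), cursors c4@3 c1@6 c2@8 c3@12, authorship ..4..1.2...3
After op 5 (insert('f')): buffer="pnlfydlfxlfscslf" (len 16), cursors c4@4 c1@8 c2@11 c3@16, authorship ..44..11.22...33
Authorship (.=original, N=cursor N): . . 4 4 . . 1 1 . 2 2 . . . 3 3
Index 12: author = original

Answer: original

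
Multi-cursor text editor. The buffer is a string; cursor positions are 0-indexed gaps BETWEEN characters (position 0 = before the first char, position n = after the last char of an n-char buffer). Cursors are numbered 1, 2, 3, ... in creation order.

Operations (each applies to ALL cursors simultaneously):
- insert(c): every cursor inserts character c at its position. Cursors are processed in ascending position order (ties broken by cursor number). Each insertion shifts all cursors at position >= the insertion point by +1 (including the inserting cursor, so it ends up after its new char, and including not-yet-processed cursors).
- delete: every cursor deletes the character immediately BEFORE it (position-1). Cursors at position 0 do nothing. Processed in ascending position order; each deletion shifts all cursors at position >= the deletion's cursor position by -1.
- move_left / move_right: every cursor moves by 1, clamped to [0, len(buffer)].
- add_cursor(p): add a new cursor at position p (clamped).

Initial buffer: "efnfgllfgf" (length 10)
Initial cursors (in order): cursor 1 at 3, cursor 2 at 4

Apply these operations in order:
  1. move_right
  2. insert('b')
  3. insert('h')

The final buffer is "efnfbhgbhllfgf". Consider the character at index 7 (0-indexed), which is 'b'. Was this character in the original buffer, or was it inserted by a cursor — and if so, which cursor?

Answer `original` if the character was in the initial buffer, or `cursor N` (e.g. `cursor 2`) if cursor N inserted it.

Answer: cursor 2

Derivation:
After op 1 (move_right): buffer="efnfgllfgf" (len 10), cursors c1@4 c2@5, authorship ..........
After op 2 (insert('b')): buffer="efnfbgbllfgf" (len 12), cursors c1@5 c2@7, authorship ....1.2.....
After op 3 (insert('h')): buffer="efnfbhgbhllfgf" (len 14), cursors c1@6 c2@9, authorship ....11.22.....
Authorship (.=original, N=cursor N): . . . . 1 1 . 2 2 . . . . .
Index 7: author = 2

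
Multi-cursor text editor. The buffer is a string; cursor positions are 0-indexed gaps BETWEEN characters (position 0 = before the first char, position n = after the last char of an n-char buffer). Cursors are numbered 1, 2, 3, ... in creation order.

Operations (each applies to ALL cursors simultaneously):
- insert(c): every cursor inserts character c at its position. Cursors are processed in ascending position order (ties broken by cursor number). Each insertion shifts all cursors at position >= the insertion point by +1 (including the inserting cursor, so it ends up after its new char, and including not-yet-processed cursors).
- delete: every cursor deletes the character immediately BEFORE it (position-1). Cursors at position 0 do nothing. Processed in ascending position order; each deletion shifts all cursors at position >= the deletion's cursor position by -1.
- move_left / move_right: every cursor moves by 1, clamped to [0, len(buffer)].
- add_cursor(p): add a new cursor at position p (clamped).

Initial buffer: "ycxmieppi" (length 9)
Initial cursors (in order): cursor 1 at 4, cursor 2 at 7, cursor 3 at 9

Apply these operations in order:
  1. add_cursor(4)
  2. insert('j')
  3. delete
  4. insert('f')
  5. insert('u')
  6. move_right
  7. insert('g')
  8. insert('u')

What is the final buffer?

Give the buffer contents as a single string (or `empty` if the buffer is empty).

After op 1 (add_cursor(4)): buffer="ycxmieppi" (len 9), cursors c1@4 c4@4 c2@7 c3@9, authorship .........
After op 2 (insert('j')): buffer="ycxmjjiepjpij" (len 13), cursors c1@6 c4@6 c2@10 c3@13, authorship ....14...2..3
After op 3 (delete): buffer="ycxmieppi" (len 9), cursors c1@4 c4@4 c2@7 c3@9, authorship .........
After op 4 (insert('f')): buffer="ycxmffiepfpif" (len 13), cursors c1@6 c4@6 c2@10 c3@13, authorship ....14...2..3
After op 5 (insert('u')): buffer="ycxmffuuiepfupifu" (len 17), cursors c1@8 c4@8 c2@13 c3@17, authorship ....1414...22..33
After op 6 (move_right): buffer="ycxmffuuiepfupifu" (len 17), cursors c1@9 c4@9 c2@14 c3@17, authorship ....1414...22..33
After op 7 (insert('g')): buffer="ycxmffuuiggepfupgifug" (len 21), cursors c1@11 c4@11 c2@17 c3@21, authorship ....1414.14..22.2.333
After op 8 (insert('u')): buffer="ycxmffuuigguuepfupguifugu" (len 25), cursors c1@13 c4@13 c2@20 c3@25, authorship ....1414.1414..22.22.3333

Answer: ycxmffuuigguuepfupguifugu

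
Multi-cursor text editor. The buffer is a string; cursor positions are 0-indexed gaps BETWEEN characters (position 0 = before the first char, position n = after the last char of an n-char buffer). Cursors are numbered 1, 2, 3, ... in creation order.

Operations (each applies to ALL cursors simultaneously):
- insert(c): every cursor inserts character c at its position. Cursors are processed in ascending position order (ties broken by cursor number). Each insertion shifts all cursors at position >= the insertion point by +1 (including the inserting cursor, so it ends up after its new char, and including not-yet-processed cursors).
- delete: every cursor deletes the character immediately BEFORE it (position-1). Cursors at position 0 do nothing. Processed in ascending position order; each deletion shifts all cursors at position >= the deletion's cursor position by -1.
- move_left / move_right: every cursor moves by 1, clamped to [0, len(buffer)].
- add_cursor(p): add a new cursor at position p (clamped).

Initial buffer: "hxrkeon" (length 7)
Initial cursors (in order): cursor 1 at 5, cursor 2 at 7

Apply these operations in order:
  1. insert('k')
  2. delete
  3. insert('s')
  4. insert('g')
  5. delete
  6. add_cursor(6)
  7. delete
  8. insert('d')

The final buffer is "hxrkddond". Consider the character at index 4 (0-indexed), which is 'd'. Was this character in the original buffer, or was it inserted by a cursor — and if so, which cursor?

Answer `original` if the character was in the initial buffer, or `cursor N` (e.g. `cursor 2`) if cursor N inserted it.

After op 1 (insert('k')): buffer="hxrkekonk" (len 9), cursors c1@6 c2@9, authorship .....1..2
After op 2 (delete): buffer="hxrkeon" (len 7), cursors c1@5 c2@7, authorship .......
After op 3 (insert('s')): buffer="hxrkesons" (len 9), cursors c1@6 c2@9, authorship .....1..2
After op 4 (insert('g')): buffer="hxrkesgonsg" (len 11), cursors c1@7 c2@11, authorship .....11..22
After op 5 (delete): buffer="hxrkesons" (len 9), cursors c1@6 c2@9, authorship .....1..2
After op 6 (add_cursor(6)): buffer="hxrkesons" (len 9), cursors c1@6 c3@6 c2@9, authorship .....1..2
After op 7 (delete): buffer="hxrkon" (len 6), cursors c1@4 c3@4 c2@6, authorship ......
After op 8 (insert('d')): buffer="hxrkddond" (len 9), cursors c1@6 c3@6 c2@9, authorship ....13..2
Authorship (.=original, N=cursor N): . . . . 1 3 . . 2
Index 4: author = 1

Answer: cursor 1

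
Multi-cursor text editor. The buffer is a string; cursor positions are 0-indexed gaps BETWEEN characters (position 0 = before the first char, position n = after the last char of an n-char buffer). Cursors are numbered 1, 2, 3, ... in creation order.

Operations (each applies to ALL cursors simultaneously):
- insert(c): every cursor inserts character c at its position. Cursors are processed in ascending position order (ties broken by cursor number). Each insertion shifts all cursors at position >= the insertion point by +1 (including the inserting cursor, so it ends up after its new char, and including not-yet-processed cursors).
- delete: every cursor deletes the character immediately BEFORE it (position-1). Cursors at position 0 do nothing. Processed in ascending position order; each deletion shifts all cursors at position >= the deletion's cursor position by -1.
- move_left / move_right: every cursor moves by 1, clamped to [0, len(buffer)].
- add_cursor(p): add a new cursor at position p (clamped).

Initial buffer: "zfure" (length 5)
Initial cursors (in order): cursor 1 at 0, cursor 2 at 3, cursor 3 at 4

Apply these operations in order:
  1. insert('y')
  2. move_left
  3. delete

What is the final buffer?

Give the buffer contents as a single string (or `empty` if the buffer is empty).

After op 1 (insert('y')): buffer="yzfuyrye" (len 8), cursors c1@1 c2@5 c3@7, authorship 1...2.3.
After op 2 (move_left): buffer="yzfuyrye" (len 8), cursors c1@0 c2@4 c3@6, authorship 1...2.3.
After op 3 (delete): buffer="yzfyye" (len 6), cursors c1@0 c2@3 c3@4, authorship 1..23.

Answer: yzfyye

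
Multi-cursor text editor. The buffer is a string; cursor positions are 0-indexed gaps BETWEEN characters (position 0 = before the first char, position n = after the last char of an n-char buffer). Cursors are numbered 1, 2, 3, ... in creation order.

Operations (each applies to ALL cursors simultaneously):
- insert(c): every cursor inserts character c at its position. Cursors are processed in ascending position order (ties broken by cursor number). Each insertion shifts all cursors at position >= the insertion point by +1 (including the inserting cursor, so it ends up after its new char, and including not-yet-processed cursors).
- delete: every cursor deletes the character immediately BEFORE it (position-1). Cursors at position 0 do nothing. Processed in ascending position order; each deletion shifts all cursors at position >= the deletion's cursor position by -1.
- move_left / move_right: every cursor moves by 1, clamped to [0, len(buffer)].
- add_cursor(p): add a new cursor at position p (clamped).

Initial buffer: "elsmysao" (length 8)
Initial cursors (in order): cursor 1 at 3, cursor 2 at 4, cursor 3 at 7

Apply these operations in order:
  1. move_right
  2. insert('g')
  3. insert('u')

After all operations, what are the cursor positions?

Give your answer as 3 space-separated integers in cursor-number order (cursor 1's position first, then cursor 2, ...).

After op 1 (move_right): buffer="elsmysao" (len 8), cursors c1@4 c2@5 c3@8, authorship ........
After op 2 (insert('g')): buffer="elsmgygsaog" (len 11), cursors c1@5 c2@7 c3@11, authorship ....1.2...3
After op 3 (insert('u')): buffer="elsmguygusaogu" (len 14), cursors c1@6 c2@9 c3@14, authorship ....11.22...33

Answer: 6 9 14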